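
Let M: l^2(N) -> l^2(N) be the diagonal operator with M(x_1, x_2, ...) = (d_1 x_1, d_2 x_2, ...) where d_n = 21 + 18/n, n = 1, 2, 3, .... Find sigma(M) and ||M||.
sigma(M) = {21 + 18/n : n ≥ 1} ∪ {21}; ||M|| = 39

A bounded diagonal operator on l^2 with diagonal entries d_n has spectrum equal to the closure of {d_n : n ≥ 1}: every d_n is an eigenvalue (with eigenvector e_n), so {d_n} ⊂ sigma(M); the spectrum is closed, so its closure is too; and for lambda not in the closure, (M - lambda I) has bounded inverse (the diagonal entries 1/(d_n - lambda) are bounded). For our sequence d_n = 21 + 18/n, n = 1, 2, 3, ...:
  - {d_n} = {21 + 18/n : n ≥ 1}; the only limit point is 21
  - closure = {21 + 18/n : n ≥ 1} ∪ {21}
For the norm: a diagonal operator has ||M|| = sup_n |d_n|. Here d_n = 21 + 18/n is positive and decreasing, so sup_n |d_n| = d_1 = 21 + 18 = 39. So ||M|| = 39.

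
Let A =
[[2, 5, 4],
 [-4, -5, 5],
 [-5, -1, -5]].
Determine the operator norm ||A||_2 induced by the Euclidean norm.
||A||_2 ≈ 9.3291 (= sqrt(largest eigenvalue of A^T A))

||A||_2 = sigma_max(A) = sqrt(lambda_max(A^T A)). Form the symmetric matrix M = A^T A =
[[45, 35, 13],
 [35, 51, 0],
 [13, 0, 66]].
Its characteristic polynomial (trace, sum of principal 2x2 minors, determinant of M give the coefficients) is
  p(λ) = det(λ I - M) = λ^3 - 162λ^2 + 7237λ - 62001.
No integer candidate from the rational root theorem (±divisors of 62001) is a root, so the roots are irrational. The cubic discriminant is Δ = 8605755977 > 0, so there are three distinct real roots. p(11) = -665 and p(12) = 3243 have opposite signs, so a root lies in (11, 12); Newton's method refines it to λ ≈ 11.1656. p(63) = 999 and p(64) = -241 have opposite signs, so a root lies in (63, 64); Newton's method refines it to λ ≈ 63.802. p(87) = -57 and p(88) = 1799 have opposite signs, so a root lies in (87, 88); Newton's method refines it to λ ≈ 87.0324. Check (Vieta): the three roots sum to 162, matching tr M = 162.
So the eigenvalues of A^T A are ≈ 11.1656, 63.802, 87.0324 (all ≥ 0, as they must be for A^T A). The largest is λ_max ≈ 87.0324, hence ||A||_2 = sqrt(λ_max) ≈ 9.3291.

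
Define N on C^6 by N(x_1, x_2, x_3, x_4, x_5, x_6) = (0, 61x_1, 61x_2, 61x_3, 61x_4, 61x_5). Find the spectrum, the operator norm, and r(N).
sigma(N) = {0}; ||N|| = 61; r(N) = 0. (N is nilpotent with N^6 = 0.)

On C^6, N is a strictly lower-triangular matrix with 61 on the subdiagonal and zeros elsewhere, so its characteristic polynomial is lambda^6 and every eigenvalue is 0: sigma(N) = {0}. For the operator norm, N e_i = 61e_{i+1} for i = 1, ..., 5 and N e_6 = 0, so the singular values of N are 61 (with multiplicity 5) and 0; hence ||N|| = 61. The spectral radius r(N) = max|lambda| = 0. Note ||N|| > r(N) — characteristic of non-normal nilpotent operators. Indeed N^6 = 0.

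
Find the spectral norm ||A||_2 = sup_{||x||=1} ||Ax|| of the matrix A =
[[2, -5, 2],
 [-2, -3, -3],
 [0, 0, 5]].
||A||_2 ≈ 6.453 (= sqrt(largest eigenvalue of A^T A))

||A||_2 = sigma_max(A) = sqrt(lambda_max(A^T A)). Form the symmetric matrix M = A^T A =
[[8, -4, 10],
 [-4, 34, -1],
 [10, -1, 38]].
Its characteristic polynomial (trace, sum of principal 2x2 minors, determinant of M give the coefficients) is
  p(λ) = det(λ I - M) = λ^3 - 80λ^2 + 1751λ - 6400.
No integer candidate from the rational root theorem (±divisors of 6400) is a root, so the roots are irrational. The cubic discriminant is Δ = 72231396 > 0, so there are three distinct real roots. p(4) = -612 and p(5) = 480 have opposite signs, so a root lies in (4, 5); Newton's method refines it to λ ≈ 4.5454. p(33) = 200 and p(34) = -42 have opposite signs, so a root lies in (33, 34); Newton's method refines it to λ ≈ 33.8134. p(41) = -168 and p(42) = 110 have opposite signs, so a root lies in (41, 42); Newton's method refines it to λ ≈ 41.6413. Check (Vieta): the three roots sum to 80, matching tr M = 80.
So the eigenvalues of A^T A are ≈ 4.5454, 33.8134, 41.6413 (all ≥ 0, as they must be for A^T A). The largest is λ_max ≈ 41.6413, hence ||A||_2 = sqrt(λ_max) ≈ 6.453.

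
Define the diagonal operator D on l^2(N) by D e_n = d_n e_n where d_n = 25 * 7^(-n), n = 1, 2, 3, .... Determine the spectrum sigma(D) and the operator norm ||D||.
sigma(D) = {25 * 7^(-n) : n ≥ 1} ∪ {0}; ||D|| = 25/7

A bounded diagonal operator on l^2 with diagonal entries d_n has spectrum equal to the closure of {d_n : n ≥ 1}: every d_n is an eigenvalue (with eigenvector e_n), so {d_n} ⊂ sigma(D); the spectrum is closed, so its closure is too; and for lambda not in the closure, (D - lambda I) has bounded inverse (the diagonal entries 1/(d_n - lambda) are bounded). For our sequence d_n = 25 * 7^(-n), n = 1, 2, 3, ...:
  - {d_n} = {25 * 7^(-n) : n ≥ 1}; the only limit point is 0
  - closure = {25 * 7^(-n) : n ≥ 1} ∪ {0}
For the norm: a diagonal operator has ||D|| = sup_n |d_n|. Here d_n = 25 * 7^(-n) is positive and decreasing, so sup_n |d_n| = d_1 = 25/7. So ||D|| = 25/7.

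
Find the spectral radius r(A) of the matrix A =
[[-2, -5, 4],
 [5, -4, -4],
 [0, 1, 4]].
r(A) ≈ 6.0397

The eigenvalues of A are the roots of its characteristic polynomial. With M = A (coefficients from the trace, the sum of principal 2x2 minors, and det A):
  p(λ) = det(λ I - M) = λ^3 + 2λ^2 + 13λ - 144.
No integer candidate from the rational root theorem (±divisors of 144) is a root, so the roots are irrational. The cubic discriminant is Δ = -630768 < 0, so there is one real root and a complex-conjugate pair. p(3) = -60 and p(4) = 4 have opposite signs, so a root lies in (3, 4); Newton's method refines it to λ ≈ 3.9476. Dividing out (λ - (3.9476)) leaves approximately λ^2 + 5.9476λ + 36.4783. For λ^2 + 5.9476λ + 36.4783 the discriminant is -110.5398. It is negative, so the remaining roots are the complex-conjugate pair λ ≈ -2.9738 ± 5.2569i. Their product equals the constant term, so |λ|^2 ≈ 36.4783 and |λ| ≈ 6.0397.
Thus the eigenvalues (to 4 decimals) are 3.9476 (modulus 3.9476); -2.9738 ± 5.2569i (modulus 6.0397). The spectral radius is the largest modulus: r(A) ≈ 6.0397. (Cross-check: r(A) ≤ ||A||_2 ≈ 8.3282; equality holds whenever A is normal, though it can also hold for some non-normal A.)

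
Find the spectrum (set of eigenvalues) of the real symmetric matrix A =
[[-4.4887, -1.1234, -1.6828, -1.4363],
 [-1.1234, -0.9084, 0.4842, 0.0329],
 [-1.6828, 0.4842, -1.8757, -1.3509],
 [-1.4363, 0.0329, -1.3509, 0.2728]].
sigma(A) ≈ {-6, -2, 0, 1}

A is real symmetric, so its spectrum consists of real eigenvalues. Expanding the characteristic polynomial of the displayed matrix gives
  det(λ I - A) = p(λ) = λ^4 + (7)λ^3 + (4)λ^2 + (-12)λ + (0).
Solving p(λ) = 0 yields eigenvalues ≈ -6, -2, 0, 1. (A is shown rounded to 4 decimals, so these recover the underlying integer eigenvalues to within that precision.)
Verification: the trace of A = -7 equals the sum of eigenvalues -7, and det(A) ≈ 0.0001 matches the eigenvalue product 0.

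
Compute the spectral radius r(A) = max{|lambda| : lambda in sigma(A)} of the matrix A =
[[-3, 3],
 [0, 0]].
r(A) = 3

The eigenvalues of A are the roots of its characteristic polynomial. With M = A (coefficients from the trace and determinant):
  p(λ) = det(λ I - M) = λ^2 + 3λ.
For λ^2 + 3λ the discriminant is 9. It is a perfect square (3^2), so the roots are rational: λ = (-3 ± 3)/2 = 0, -3.
Thus the eigenvalues (to 4 decimals) are 0 (modulus 0); -3 (modulus 3). The spectral radius is the largest modulus: r(A) = 3. (Cross-check: r(A) ≤ ||A||_2 ≈ 4.2426; equality holds whenever A is normal, though it can also hold for some non-normal A.)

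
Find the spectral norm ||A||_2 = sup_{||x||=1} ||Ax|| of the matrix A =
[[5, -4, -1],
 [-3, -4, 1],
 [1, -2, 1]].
||A||_2 ≈ 6.767 (= sqrt(largest eigenvalue of A^T A))

||A||_2 = sigma_max(A) = sqrt(lambda_max(A^T A)). Form the symmetric matrix M = A^T A =
[[35, -10, -7],
 [-10, 36, -2],
 [-7, -2, 3]].
Its characteristic polynomial (trace, sum of principal 2x2 minors, determinant of M give the coefficients) is
  p(λ) = det(λ I - M) = λ^3 - 74λ^2 + 1320λ - 1296.
No integer candidate from the rational root theorem (±divisors of 1296) is a root, so the roots are irrational. The cubic discriminant is Δ = 474158592 > 0, so there are three distinct real roots. p(1) = -49 and p(2) = 1056 have opposite signs, so a root lies in (1, 2); Newton's method refines it to λ ≈ 1.0418. p(27) = 81 and p(28) = -400 have opposite signs, so a root lies in (27, 28); Newton's method refines it to λ ≈ 27.166. p(45) = -621 and p(46) = 176 have opposite signs, so a root lies in (45, 46); Newton's method refines it to λ ≈ 45.7921. Check (Vieta): the three roots sum to 74, matching tr M = 74.
So the eigenvalues of A^T A are ≈ 1.0418, 27.166, 45.7921 (all ≥ 0, as they must be for A^T A). The largest is λ_max ≈ 45.7921, hence ||A||_2 = sqrt(λ_max) ≈ 6.767.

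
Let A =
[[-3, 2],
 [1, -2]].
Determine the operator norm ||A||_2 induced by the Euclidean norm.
||A||_2 = sqrt((18 + sqrt(260))/2) ≈ 4.1306 (= sqrt(largest eigenvalue of A^T A))

||A||_2 = sigma_max(A) = sqrt(lambda_max(A^T A)). Form the symmetric matrix M = A^T A =
[[10, -8],
 [-8, 8]].
Its characteristic polynomial (trace, determinant of M give the coefficients) is
  p(λ) = det(λ I - M) = λ^2 - 18λ + 16.
For λ^2 - 18λ + 16 the discriminant is 260. It is nonnegative but not a perfect square, so the roots are real and irrational: λ = (18 ± sqrt(260))/2 ≈ 17.0623, 0.9377.
So the eigenvalues of A^T A are ≈ 0.9377, 17.0623 (all ≥ 0, as they must be for A^T A). The largest is λ_max = (18 + sqrt(260))/2 ≈ 17.0623, hence ||A||_2 = sqrt(λ_max) = sqrt((18 + sqrt(260))/2) ≈ 4.1306.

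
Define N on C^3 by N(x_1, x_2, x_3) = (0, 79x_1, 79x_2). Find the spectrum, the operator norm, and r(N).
sigma(N) = {0}; ||N|| = 79; r(N) = 0. (N is nilpotent with N^3 = 0.)

On C^3, N is a strictly lower-triangular matrix with 79 on the subdiagonal and zeros elsewhere, so its characteristic polynomial is lambda^3 and every eigenvalue is 0: sigma(N) = {0}. For the operator norm, N e_i = 79e_{i+1} for i = 1, ..., 2 and N e_3 = 0, so the singular values of N are 79 (with multiplicity 2) and 0; hence ||N|| = 79. The spectral radius r(N) = max|lambda| = 0. Note ||N|| > r(N) — characteristic of non-normal nilpotent operators. Indeed N^3 = 0.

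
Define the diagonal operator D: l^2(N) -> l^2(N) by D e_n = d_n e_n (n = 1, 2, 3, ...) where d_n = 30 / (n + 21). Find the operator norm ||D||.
||D|| = 15/11 (attained at n = 1)

For D diagonal, ||D|| = sup_n |d_n| = sup_n 30/(n + 21). This is positive and strictly decreasing in n, so the supremum is attained at n = 1: d_1 = 30/(1 + 21) = 15/11. Hence ||D|| = 15/11.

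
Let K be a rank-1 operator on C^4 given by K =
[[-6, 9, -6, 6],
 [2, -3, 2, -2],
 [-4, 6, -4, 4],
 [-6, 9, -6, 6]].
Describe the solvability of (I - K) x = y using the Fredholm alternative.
(I - K) is invertible (det(I - K) = 8 ≠ 0), so for every y in C^4 the equation (I - K) x = y has a unique solution.

K has rank 1, so it is an outer product K = u v^T: every row of K is a multiple of one row vector. Reading off the entries, u = (-3, 1, -2, -3) and v = (2, -3, 2, -2) (row i of K equals u_i·v^T). A rank-one matrix u v^T satisfies K u = u (v·u) and kills the (3)-dimensional subspace v^⊥, so its characteristic polynomial is lambda^3 (lambda - v·u) with v·u = tr K = -7. Hence the eigenvalues of I - K are 1 (multiplicity 3) and 1 - (-7) = 8, so det(I - K) = 8. (Direct check: I - K =
[[7, -9, 6, -6],
 [-2, 4, -2, 2],
 [4, -6, 5, -4],
 [6, -9, 6, -5]]
has determinant 8.) The finite-dimensional Fredholm alternative says: either (I - K) is invertible, or ker(I - K) ≠ {0} and then range(I - K) = ker((I - K)^*)^⊥, with dim ker(I - K) = dim ker((I - K)^*). Since det(I - K) ≠ 0, 1 is not an eigenvalue of K and ker(I - K) = {0}, so we are in the first case: for every y there is a unique x = (I - K)^(-1) y. Explicitly, by the Sherman–Morrison formula, (I - u v^T)^(-1) = I + u v^T/(1 - v·u), i.e. (I - K)^(-1) = I + K/(8).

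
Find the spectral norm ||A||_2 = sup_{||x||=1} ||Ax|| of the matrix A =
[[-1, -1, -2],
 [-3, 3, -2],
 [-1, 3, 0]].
||A||_2 ≈ 5.4457 (= sqrt(largest eigenvalue of A^T A))

||A||_2 = sigma_max(A) = sqrt(lambda_max(A^T A)). Form the symmetric matrix M = A^T A =
[[11, -11, 8],
 [-11, 19, -4],
 [8, -4, 8]].
Its characteristic polynomial (trace, sum of principal 2x2 minors, determinant of M give the coefficients) is
  p(λ) = det(λ I - M) = λ^3 - 38λ^2 + 248λ - 16.
No integer candidate from the rational root theorem (±divisors of 16) is a root, so the roots are irrational. The cubic discriminant is Δ = 26995200 > 0, so there are three distinct real roots. p(0) = -16 and p(1) = 195 have opposite signs, so a root lies in (0, 1); Newton's method refines it to λ ≈ 0.0652. p(8) = 48 and p(9) = -133 have opposite signs, so a root lies in (8, 9); Newton's method refines it to λ ≈ 8.2793. p(29) = -393 and p(30) = 224 have opposite signs, so a root lies in (29, 30); Newton's method refines it to λ ≈ 29.6555. Check (Vieta): the three roots sum to 38, matching tr M = 38.
So the eigenvalues of A^T A are ≈ 0.0652, 8.2793, 29.6555 (all ≥ 0, as they must be for A^T A). The largest is λ_max ≈ 29.6555, hence ||A||_2 = sqrt(λ_max) ≈ 5.4457.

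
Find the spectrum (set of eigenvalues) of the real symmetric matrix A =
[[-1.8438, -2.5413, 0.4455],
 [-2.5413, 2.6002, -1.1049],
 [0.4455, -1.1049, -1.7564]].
sigma(A) ≈ {-3, -2, 4}

A is real symmetric, so its spectrum consists of real eigenvalues. Expanding the characteristic polynomial of the displayed matrix gives
  det(λ I - A) = p(λ) = λ^3 + (1)λ^2 + (-14)λ + (-24).
Solving p(λ) = 0 yields eigenvalues ≈ -3, -2, 4. (A is shown rounded to 4 decimals, so these recover the underlying integer eigenvalues to within that precision.)
Verification: the trace of A = -1 equals the sum of eigenvalues -1, and det(A) ≈ 24.0005 matches the eigenvalue product 24.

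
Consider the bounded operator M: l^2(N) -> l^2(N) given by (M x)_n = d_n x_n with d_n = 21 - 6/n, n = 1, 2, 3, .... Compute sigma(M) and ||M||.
sigma(M) = {21 - 6/n : n ≥ 1} ∪ {21}; ||M|| = 21

A bounded diagonal operator on l^2 with diagonal entries d_n has spectrum equal to the closure of {d_n : n ≥ 1}: every d_n is an eigenvalue (with eigenvector e_n), so {d_n} ⊂ sigma(M); the spectrum is closed, so its closure is too; and for lambda not in the closure, (M - lambda I) has bounded inverse (the diagonal entries 1/(d_n - lambda) are bounded). For our sequence d_n = 21 - 6/n, n = 1, 2, 3, ...:
  - {d_n} = {21 - 6/n : n ≥ 1}; the only limit point is 21
  - closure = {21 - 6/n : n ≥ 1} ∪ {21}
For the norm: a diagonal operator has ||M|| = sup_n |d_n|. Here d_n = 21 - 6/n increases monotonically from d_1 = 15 toward 21, with all terms in [15, 21); so sup_n |d_n| = 21 (the supremum is the limit, not attained). So ||M|| = 21.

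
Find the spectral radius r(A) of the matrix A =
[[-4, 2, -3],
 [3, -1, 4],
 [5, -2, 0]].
r(A) ≈ 4.8532

The eigenvalues of A are the roots of its characteristic polynomial. With M = A (coefficients from the trace, the sum of principal 2x2 minors, and det A):
  p(λ) = det(λ I - M) = λ^3 + 5λ^2 + 21λ - 11.
No integer candidate from the rational root theorem (±divisors of 11) is a root, so the roots are irrational. The cubic discriminant is Δ = -44576 < 0, so there is one real root and a complex-conjugate pair. p(0) = -11 and p(1) = 16 have opposite signs, so a root lies in (0, 1); Newton's method refines it to λ ≈ 0.467. Dividing out (λ - (0.467)) leaves approximately λ^2 + 5.467λ + 23.5532. For λ^2 + 5.467λ + 23.5532 the discriminant is -64.3246. It is negative, so the remaining roots are the complex-conjugate pair λ ≈ -2.7335 ± 4.0101i. Their product equals the constant term, so |λ|^2 ≈ 23.5532 and |λ| ≈ 4.8532.
Thus the eigenvalues (to 4 decimals) are 0.467 (modulus 0.467); -2.7335 ± 4.0101i (modulus 4.8532). The spectral radius is the largest modulus: r(A) ≈ 4.8532. (Cross-check: r(A) ≤ ||A||_2 ≈ 8.5408; equality holds whenever A is normal, though it can also hold for some non-normal A.)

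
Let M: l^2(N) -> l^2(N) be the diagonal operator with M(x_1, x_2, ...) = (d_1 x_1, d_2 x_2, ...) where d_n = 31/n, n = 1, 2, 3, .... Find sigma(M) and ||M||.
sigma(M) = {31/n : n ≥ 1} ∪ {0}; ||M|| = 31

A bounded diagonal operator on l^2 with diagonal entries d_n has spectrum equal to the closure of {d_n : n ≥ 1}: every d_n is an eigenvalue (with eigenvector e_n), so {d_n} ⊂ sigma(M); the spectrum is closed, so its closure is too; and for lambda not in the closure, (M - lambda I) has bounded inverse (the diagonal entries 1/(d_n - lambda) are bounded). For our sequence d_n = 31/n, n = 1, 2, 3, ...:
  - {d_n} = {31/n : n ≥ 1}; the only limit point is 0
  - closure = {31/n : n ≥ 1} ∪ {0}
For the norm: a diagonal operator has ||M|| = sup_n |d_n|. Here d_n = 31/n is positive and decreasing, so sup_n |d_n| = d_1 = 31. So ||M|| = 31.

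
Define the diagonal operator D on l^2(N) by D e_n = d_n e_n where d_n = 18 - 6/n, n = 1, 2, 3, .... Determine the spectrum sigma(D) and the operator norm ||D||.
sigma(D) = {18 - 6/n : n ≥ 1} ∪ {18}; ||D|| = 18

A bounded diagonal operator on l^2 with diagonal entries d_n has spectrum equal to the closure of {d_n : n ≥ 1}: every d_n is an eigenvalue (with eigenvector e_n), so {d_n} ⊂ sigma(D); the spectrum is closed, so its closure is too; and for lambda not in the closure, (D - lambda I) has bounded inverse (the diagonal entries 1/(d_n - lambda) are bounded). For our sequence d_n = 18 - 6/n, n = 1, 2, 3, ...:
  - {d_n} = {18 - 6/n : n ≥ 1}; the only limit point is 18
  - closure = {18 - 6/n : n ≥ 1} ∪ {18}
For the norm: a diagonal operator has ||D|| = sup_n |d_n|. Here d_n = 18 - 6/n increases monotonically from d_1 = 12 toward 18, with all terms in [12, 18); so sup_n |d_n| = 18 (the supremum is the limit, not attained). So ||D|| = 18.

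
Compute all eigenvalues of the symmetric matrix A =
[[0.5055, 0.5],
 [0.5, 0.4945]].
sigma(A) ≈ {0, 1}

A is real symmetric, so its spectrum consists of real eigenvalues. Expanding the characteristic polynomial of the displayed matrix gives
  det(λ I - A) = p(λ) = λ^2 + (-1)λ + (0).
Solving p(λ) = 0 yields eigenvalues ≈ 0, 1. (A is shown rounded to 4 decimals, so these recover the underlying integer eigenvalues to within that precision.)
Verification: the trace of A = 1 equals the sum of eigenvalues 1, and det(A) ≈ -0.0000 matches the eigenvalue product 0.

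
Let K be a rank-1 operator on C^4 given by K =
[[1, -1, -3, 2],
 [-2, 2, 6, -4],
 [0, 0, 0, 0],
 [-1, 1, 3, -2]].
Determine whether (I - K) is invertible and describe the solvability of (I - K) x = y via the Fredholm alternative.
(I - K) is singular (det(I - K) = 0, i.e. 1 ∈ sigma(K)). (I - K) x = y is solvable iff y ⊥ ker((I - K)^*) = span{(1, -1, -3, 2)}, i.e. iff y_1 - y_2 - 3y_3 + 2y_4 = 0. When solvable, the solutions are x = y + c·(1, -2, 0, -1), c arbitrary (ker(I - K) = span{(1, -2, 0, -1)}, dimension 1).

K has rank 1, so it is an outer product K = u v^T: every row of K is a multiple of one row vector. Reading off the entries, u = (1, -2, 0, -1) and v = (1, -1, -3, 2) (row i of K equals u_i·v^T). A rank-one matrix u v^T satisfies K u = u (v·u) and kills the (3)-dimensional subspace v^⊥, so its characteristic polynomial is lambda^3 (lambda - v·u) with v·u = tr K = 1. Hence the eigenvalues of I - K are 1 (multiplicity 3) and 1 - (1) = 0, so det(I - K) = 0. (Direct check: I - K =
[[0, 1, 3, -2],
 [2, -1, -6, 4],
 [0, 0, 1, 0],
 [1, -1, -3, 3]]
has determinant 0.) So 1 is an eigenvalue of K and (I - K) is not invertible. The finite-dimensional Fredholm alternative says: either (I - K) is invertible, or ker(I - K) ≠ {0} and then range(I - K) = ker((I - K)^*)^⊥, with dim ker(I - K) = dim ker((I - K)^*). We are in the second case, so we need both kernels. Kernel of I - K: (I - K) u = u - u (v·u) = u - u = 0, so ker(I - K) = span{u} = span{(1, -2, 0, -1)} (it is exactly 1-dimensional because rank(I - K) = 3). Kernel of the adjoint: K is real, so (I - K)^* = I - K^T = I - v u^T, and (I - v u^T) v = v - v (u·v) = 0; hence ker((I - K)^*) = span{v} = span{(1, -1, -3, 2)}. Therefore (I - K) x = y is solvable iff <y, v> = 0, i.e. iff y_1 - y_2 - 3y_3 + 2y_4 = 0. When this holds, K y = u (v·y) = 0, so (I - K) y = y and x = y is a particular solution; the full solution set is the line x = y + c·u = y + c·(1, -2, 0, -1), c ∈ C.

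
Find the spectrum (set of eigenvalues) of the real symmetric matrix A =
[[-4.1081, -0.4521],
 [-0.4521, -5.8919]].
sigma(A) ≈ {-6, -4}

A is real symmetric, so its spectrum consists of real eigenvalues. Expanding the characteristic polynomial of the displayed matrix gives
  det(λ I - A) = p(λ) = λ^2 + (10)λ + (24).
Solving p(λ) = 0 yields eigenvalues ≈ -6, -4. (A is shown rounded to 4 decimals, so these recover the underlying integer eigenvalues to within that precision.)
Verification: the trace of A = -10 equals the sum of eigenvalues -10, and det(A) ≈ 24.0001 matches the eigenvalue product 24.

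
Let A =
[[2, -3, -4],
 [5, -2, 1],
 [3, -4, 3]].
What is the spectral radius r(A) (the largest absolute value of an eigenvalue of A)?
r(A) ≈ 5.2536

The eigenvalues of A are the roots of its characteristic polynomial. With M = A (coefficients from the trace, the sum of principal 2x2 minors, and det A):
  p(λ) = det(λ I - M) = λ^3 - 3λ^2 + 27λ - 88.
No integer candidate from the rational root theorem (±divisors of 88) is a root, so the roots are irrational. The cubic discriminant is Δ = -162459 < 0, so there is one real root and a complex-conjugate pair. p(3) = -7 and p(4) = 36 have opposite signs, so a root lies in (3, 4); Newton's method refines it to λ ≈ 3.1883. Dividing out (λ - (3.1883)) leaves approximately λ^2 + 0.1883λ + 27.6005. For λ^2 + 0.1883λ + 27.6005 the discriminant is -110.3666. It is negative, so the remaining roots are the complex-conjugate pair λ ≈ -0.0942 ± 5.2528i. Their product equals the constant term, so |λ|^2 ≈ 27.6005 and |λ| ≈ 5.2536.
Thus the eigenvalues (to 4 decimals) are 3.1883 (modulus 3.1883); -0.0942 ± 5.2528i (modulus 5.2536). The spectral radius is the largest modulus: r(A) ≈ 5.2536. (Cross-check: r(A) ≤ ||A||_2 ≈ 7.9244; equality holds whenever A is normal, though it can also hold for some non-normal A.)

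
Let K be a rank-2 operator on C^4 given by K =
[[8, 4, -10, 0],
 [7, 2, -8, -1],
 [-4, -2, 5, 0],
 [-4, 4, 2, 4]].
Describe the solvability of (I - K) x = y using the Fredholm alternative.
(I - K) is invertible (det(I - K) = 28 ≠ 0), so for every y in C^4 the equation (I - K) x = y has a unique solution.

K has rank 2 and factors as K = U V^T = u1 v1^T + u2 v2^T with u1 = (2, 1, -1, 2), v1 = (1, 2, -2, 1), u2 = (2, 2, -1, -2), v2 = (3, 0, -3, -1) (multiplying out reproduces the displayed K). The nonzero eigenvalues of U V^T coincide with those of the 2 x 2 matrix G = V^T U = [[v1·u1, v1·u2], [v2·u1, v2·u2]] = [[8, 6], [7, 11]], and by the Sylvester determinant identity det(I_4 - U V^T) = det(I_2 - V^T U) = det([[-7, -6], [-7, -10]]) = (-7)(-10) - (-6)(-7) = 28. (Direct check: I - K =
[[-7, -4, 10, 0],
 [-7, -1, 8, 1],
 [4, 2, -4, 0],
 [4, -4, -2, -3]]
has determinant 28.) The finite-dimensional Fredholm alternative says: either (I - K) is invertible, or ker(I - K) ≠ {0} and then range(I - K) = ker((I - K)^*)^⊥, with dim ker(I - K) = dim ker((I - K)^*). Since det(I - K) ≠ 0, 1 is not an eigenvalue of K and ker(I - K) = {0}, so we are in the first case: for every y there is a unique x = (I - K)^(-1) y. (Explicitly, by the Woodbury identity, (I - U V^T)^(-1) = I + U (I_2 - G)^(-1) V^T.)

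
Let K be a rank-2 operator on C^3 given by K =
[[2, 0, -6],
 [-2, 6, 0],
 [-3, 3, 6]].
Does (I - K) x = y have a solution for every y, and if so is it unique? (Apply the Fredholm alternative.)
(I - K) is invertible (det(I - K) = 29 ≠ 0), so for every y in C^3 the equation (I - K) x = y has a unique solution.

K has rank 2 and factors as K = U V^T = u1 v1^T + u2 v2^T with u1 = (-3, 0, 3), v1 = (0, -2, 2), u2 = (2, -2, -3), v2 = (1, -3, 0) (multiplying out reproduces the displayed K). The nonzero eigenvalues of U V^T coincide with those of the 2 x 2 matrix G = V^T U = [[v1·u1, v1·u2], [v2·u1, v2·u2]] = [[6, -2], [-3, 8]], and by the Sylvester determinant identity det(I_3 - U V^T) = det(I_2 - V^T U) = det([[-5, 2], [3, -7]]) = (-5)(-7) - (2)(3) = 29. (Direct check: I - K =
[[-1, 0, 6],
 [2, -5, 0],
 [3, -3, -5]]
has determinant 29.) The finite-dimensional Fredholm alternative says: either (I - K) is invertible, or ker(I - K) ≠ {0} and then range(I - K) = ker((I - K)^*)^⊥, with dim ker(I - K) = dim ker((I - K)^*). Since det(I - K) ≠ 0, 1 is not an eigenvalue of K and ker(I - K) = {0}, so we are in the first case: for every y there is a unique x = (I - K)^(-1) y. (Explicitly, by the Woodbury identity, (I - U V^T)^(-1) = I + U (I_2 - G)^(-1) V^T.)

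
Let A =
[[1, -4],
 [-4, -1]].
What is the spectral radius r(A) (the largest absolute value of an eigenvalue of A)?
r(A) = sqrt(68)/2 ≈ 4.1231

The eigenvalues of A are the roots of its characteristic polynomial. With M = A (coefficients from the trace and determinant):
  p(λ) = det(λ I - M) = λ^2 - 17.
For λ^2 - 17 the discriminant is 68. It is nonnegative but not a perfect square, so the roots are real and irrational: λ = ± sqrt(68)/2 ≈ 4.1231, -4.1231.
Thus the eigenvalues (to 4 decimals) are 4.1231 (modulus 4.1231); -4.1231 (modulus 4.1231). The spectral radius is the largest modulus: r(A) = sqrt(68)/2 ≈ 4.1231. (Cross-check: r(A) ≤ ||A||_2 ≈ 4.1231; equality holds whenever A is normal, though it can also hold for some non-normal A.)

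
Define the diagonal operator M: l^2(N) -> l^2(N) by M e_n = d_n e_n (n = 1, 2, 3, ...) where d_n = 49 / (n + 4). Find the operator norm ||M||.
||M|| = 49/5 (attained at n = 1)

For M diagonal, ||M|| = sup_n |d_n| = sup_n 49/(n + 4). This is positive and strictly decreasing in n, so the supremum is attained at n = 1: d_1 = 49/(1 + 4) = 49/5. Hence ||M|| = 49/5.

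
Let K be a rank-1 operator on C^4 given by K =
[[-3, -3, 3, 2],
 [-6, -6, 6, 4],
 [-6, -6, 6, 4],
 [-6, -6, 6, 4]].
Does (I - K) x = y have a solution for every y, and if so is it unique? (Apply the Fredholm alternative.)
(I - K) is singular (det(I - K) = 0, i.e. 1 ∈ sigma(K)). (I - K) x = y is solvable iff y ⊥ ker((I - K)^*) = span{(-3, -3, 3, 2)}, i.e. iff -3y_1 - 3y_2 + 3y_3 + 2y_4 = 0. When solvable, the solutions are x = y + c·(1, 2, 2, 2), c arbitrary (ker(I - K) = span{(1, 2, 2, 2)}, dimension 1).

K has rank 1, so it is an outer product K = u v^T: every row of K is a multiple of one row vector. Reading off the entries, u = (1, 2, 2, 2) and v = (-3, -3, 3, 2) (row i of K equals u_i·v^T). A rank-one matrix u v^T satisfies K u = u (v·u) and kills the (3)-dimensional subspace v^⊥, so its characteristic polynomial is lambda^3 (lambda - v·u) with v·u = tr K = 1. Hence the eigenvalues of I - K are 1 (multiplicity 3) and 1 - (1) = 0, so det(I - K) = 0. (Direct check: I - K =
[[4, 3, -3, -2],
 [6, 7, -6, -4],
 [6, 6, -5, -4],
 [6, 6, -6, -3]]
has determinant 0.) So 1 is an eigenvalue of K and (I - K) is not invertible. The finite-dimensional Fredholm alternative says: either (I - K) is invertible, or ker(I - K) ≠ {0} and then range(I - K) = ker((I - K)^*)^⊥, with dim ker(I - K) = dim ker((I - K)^*). We are in the second case, so we need both kernels. Kernel of I - K: (I - K) u = u - u (v·u) = u - u = 0, so ker(I - K) = span{u} = span{(1, 2, 2, 2)} (it is exactly 1-dimensional because rank(I - K) = 3). Kernel of the adjoint: K is real, so (I - K)^* = I - K^T = I - v u^T, and (I - v u^T) v = v - v (u·v) = 0; hence ker((I - K)^*) = span{v} = span{(-3, -3, 3, 2)}. Therefore (I - K) x = y is solvable iff <y, v> = 0, i.e. iff -3y_1 - 3y_2 + 3y_3 + 2y_4 = 0. When this holds, K y = u (v·y) = 0, so (I - K) y = y and x = y is a particular solution; the full solution set is the line x = y + c·u = y + c·(1, 2, 2, 2), c ∈ C.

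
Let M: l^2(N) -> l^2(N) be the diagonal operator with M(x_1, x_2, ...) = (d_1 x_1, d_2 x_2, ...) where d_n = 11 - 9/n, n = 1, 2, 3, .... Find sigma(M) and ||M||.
sigma(M) = {11 - 9/n : n ≥ 1} ∪ {11}; ||M|| = 11

A bounded diagonal operator on l^2 with diagonal entries d_n has spectrum equal to the closure of {d_n : n ≥ 1}: every d_n is an eigenvalue (with eigenvector e_n), so {d_n} ⊂ sigma(M); the spectrum is closed, so its closure is too; and for lambda not in the closure, (M - lambda I) has bounded inverse (the diagonal entries 1/(d_n - lambda) are bounded). For our sequence d_n = 11 - 9/n, n = 1, 2, 3, ...:
  - {d_n} = {11 - 9/n : n ≥ 1}; the only limit point is 11
  - closure = {11 - 9/n : n ≥ 1} ∪ {11}
For the norm: a diagonal operator has ||M|| = sup_n |d_n|. Here d_n = 11 - 9/n increases monotonically from d_1 = 2 toward 11, with all terms in [2, 11); so sup_n |d_n| = 11 (the supremum is the limit, not attained). So ||M|| = 11.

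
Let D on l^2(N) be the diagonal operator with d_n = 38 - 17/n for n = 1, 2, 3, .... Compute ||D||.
||D|| = 38

For a diagonal operator on l^2 with entries d_n, ||D|| = sup_n |d_n|. Here d_1 = 21, d_2 = 59/2, ..., and d_n = 38 - 17/n increases monotonically toward 38. All terms lie in [21, 38), so |d_n| = d_n and the supremum is the limit 38, which is not attained by any individual d_n. Hence ||D|| = 38.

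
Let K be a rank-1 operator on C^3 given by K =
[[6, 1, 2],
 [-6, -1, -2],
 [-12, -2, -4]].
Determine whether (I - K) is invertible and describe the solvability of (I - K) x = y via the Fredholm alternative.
(I - K) is singular (det(I - K) = 0, i.e. 1 ∈ sigma(K)). (I - K) x = y is solvable iff y ⊥ ker((I - K)^*) = span{(6, 1, 2)}, i.e. iff 6y_1 + y_2 + 2y_3 = 0. When solvable, the solutions are x = y + c·(1, -1, -2), c arbitrary (ker(I - K) = span{(1, -1, -2)}, dimension 1).

K has rank 1, so it is an outer product K = u v^T: every row of K is a multiple of one row vector. Reading off the entries, u = (1, -1, -2) and v = (6, 1, 2) (row i of K equals u_i·v^T). A rank-one matrix u v^T satisfies K u = u (v·u) and kills the (2)-dimensional subspace v^⊥, so its characteristic polynomial is lambda^2 (lambda - v·u) with v·u = tr K = 1. Hence the eigenvalues of I - K are 1 (multiplicity 2) and 1 - (1) = 0, so det(I - K) = 0. (Direct check: I - K =
[[-5, -1, -2],
 [6, 2, 2],
 [12, 2, 5]]
has determinant 0.) So 1 is an eigenvalue of K and (I - K) is not invertible. The finite-dimensional Fredholm alternative says: either (I - K) is invertible, or ker(I - K) ≠ {0} and then range(I - K) = ker((I - K)^*)^⊥, with dim ker(I - K) = dim ker((I - K)^*). We are in the second case, so we need both kernels. Kernel of I - K: (I - K) u = u - u (v·u) = u - u = 0, so ker(I - K) = span{u} = span{(1, -1, -2)} (it is exactly 1-dimensional because rank(I - K) = 2). Kernel of the adjoint: K is real, so (I - K)^* = I - K^T = I - v u^T, and (I - v u^T) v = v - v (u·v) = 0; hence ker((I - K)^*) = span{v} = span{(6, 1, 2)}. Therefore (I - K) x = y is solvable iff <y, v> = 0, i.e. iff 6y_1 + y_2 + 2y_3 = 0. When this holds, K y = u (v·y) = 0, so (I - K) y = y and x = y is a particular solution; the full solution set is the line x = y + c·u = y + c·(1, -1, -2), c ∈ C.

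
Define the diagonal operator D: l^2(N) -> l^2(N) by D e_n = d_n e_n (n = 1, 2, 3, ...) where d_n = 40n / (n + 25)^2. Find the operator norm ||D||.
||D|| = 2/5 (attained at n = 25)

For D diagonal, ||D|| = sup_n |d_n|. Treat f(x) = 40x / (x + 25)^2 for real x > 0. By the quotient rule, f'(x) = 40(25 - x)/(x + 25)^3, which is positive for x < 25 and negative for x > 25. So f has a unique maximum at x = 25, and since 25 is a positive integer, the supremum over n ≥ 1 is attained at n = 25: d_25 = 40·25/(25 + 25)^2 = 40·25/2500 = 2/5. Hence ||D|| = 2/5.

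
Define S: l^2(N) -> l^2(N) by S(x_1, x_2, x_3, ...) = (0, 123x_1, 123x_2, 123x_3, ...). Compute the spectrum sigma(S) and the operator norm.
sigma(S) = closed disk {z in C : |z| ≤ 123}; ||S|| = 123

Note S = 123·U where U is the unit right shift (U x)_k = x_{k-1} (with x_0 := 0); so ||S|| = 123||U|| and sigma(S) = 123·sigma(U). ||S x||^2 = sum_{k≥1} |123x_k|^2 = 15129||x||^2, so ||S|| = 123 and sigma(S) ⊂ {|z| ≤ 123}. For any |lambda| < 123, the equation (S - lambda I) x = 0 forces x_1 = 0, then 123x_k = lambda x_{k+1} ⇒ x = 0, so S has no eigenvalues. But (S - lambda I) is not surjective for |lambda| < 123: solving (S - lambda I) x = e_1 would require x_n proportional to (lambda/123)^(-n), which is not in l^2. So every |lambda| < 123 lies in the residual spectrum. The boundary |lambda| = 123 is in the approximate point spectrum (the spectrum is closed). Hence sigma(S) is the closed disk of radius 123.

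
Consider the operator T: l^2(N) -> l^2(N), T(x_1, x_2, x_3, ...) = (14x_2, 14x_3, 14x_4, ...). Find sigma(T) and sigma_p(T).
sigma(T) = closed disk {z in C : |z| ≤ 14}; sigma_p(T) = open disk {z in C : |z| < 14}

Note T = 14·V where V is the unit left shift (V x)_k = x_{k+1}; so sigma(T) = 14·sigma(V) and ||T|| = 14||V||. ||T x||^2 = 196sum_{k≥2} |x_k|^2 ≤ 196||x||^2, with equality on {x : x_1 = 0}, so ||T|| = 14. For any lambda with |lambda| < 14, set r = lambda/14 (|r| < 1); the vector x = (1, r, r^2, ...) is in l^2 and satisfies T x = 14(r, r^2, ...) = lambda x, so lambda is an eigenvalue. On the boundary |lambda| = 14 the geometric series diverges, so no l^2 eigenvector exists, but these lambda lie in the approximate point spectrum. Hence sigma(T) is the closed disk of radius 14 and sigma_p(T) is the open disk.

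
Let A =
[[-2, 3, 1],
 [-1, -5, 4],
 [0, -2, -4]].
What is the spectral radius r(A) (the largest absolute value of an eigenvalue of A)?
r(A) ≈ 5.4122

The eigenvalues of A are the roots of its characteristic polynomial. With M = A (coefficients from the trace, the sum of principal 2x2 minors, and det A):
  p(λ) = det(λ I - M) = λ^3 + 11λ^2 + 49λ + 66.
No integer candidate from the rational root theorem (±divisors of 66) is a root, so the roots are irrational. The cubic discriminant is Δ = -8739 < 0, so there is one real root and a complex-conjugate pair. p(-3) = -9 and p(-2) = 4 have opposite signs, so a root lies in (-3, -2); Newton's method refines it to λ ≈ -2.2532. Dividing out (λ - (-2.2532)) leaves approximately λ^2 + 8.7468λ + 29.2917. For λ^2 + 8.7468λ + 29.2917 the discriminant is -40.6604. It is negative, so the remaining roots are the complex-conjugate pair λ ≈ -4.3734 ± 3.1883i. Their product equals the constant term, so |λ|^2 ≈ 29.2917 and |λ| ≈ 5.4122.
Thus the eigenvalues (to 4 decimals) are -2.2532 (modulus 2.2532); -4.3734 ± 3.1883i (modulus 5.4122). The spectral radius is the largest modulus: r(A) ≈ 5.4122. (Cross-check: r(A) ≤ ||A||_2 ≈ 6.7119; equality holds whenever A is normal, though it can also hold for some non-normal A.)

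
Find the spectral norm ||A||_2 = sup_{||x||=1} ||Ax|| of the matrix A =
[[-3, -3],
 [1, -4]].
||A||_2 = sqrt((35 + sqrt(325))/2) ≈ 5.1492 (= sqrt(largest eigenvalue of A^T A))

||A||_2 = sigma_max(A) = sqrt(lambda_max(A^T A)). Form the symmetric matrix M = A^T A =
[[10, 5],
 [5, 25]].
Its characteristic polynomial (trace, determinant of M give the coefficients) is
  p(λ) = det(λ I - M) = λ^2 - 35λ + 225.
For λ^2 - 35λ + 225 the discriminant is 325. It is nonnegative but not a perfect square, so the roots are real and irrational: λ = (35 ± sqrt(325))/2 ≈ 26.5139, 8.4861.
So the eigenvalues of A^T A are ≈ 8.4861, 26.5139 (all ≥ 0, as they must be for A^T A). The largest is λ_max = (35 + sqrt(325))/2 ≈ 26.5139, hence ||A||_2 = sqrt(λ_max) = sqrt((35 + sqrt(325))/2) ≈ 5.1492.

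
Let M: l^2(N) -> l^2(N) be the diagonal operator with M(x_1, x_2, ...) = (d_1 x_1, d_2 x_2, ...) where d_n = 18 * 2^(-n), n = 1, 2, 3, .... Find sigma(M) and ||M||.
sigma(M) = {18 * 2^(-n) : n ≥ 1} ∪ {0}; ||M|| = 9

A bounded diagonal operator on l^2 with diagonal entries d_n has spectrum equal to the closure of {d_n : n ≥ 1}: every d_n is an eigenvalue (with eigenvector e_n), so {d_n} ⊂ sigma(M); the spectrum is closed, so its closure is too; and for lambda not in the closure, (M - lambda I) has bounded inverse (the diagonal entries 1/(d_n - lambda) are bounded). For our sequence d_n = 18 * 2^(-n), n = 1, 2, 3, ...:
  - {d_n} = {18 * 2^(-n) : n ≥ 1}; the only limit point is 0
  - closure = {18 * 2^(-n) : n ≥ 1} ∪ {0}
For the norm: a diagonal operator has ||M|| = sup_n |d_n|. Here d_n = 18 * 2^(-n) is positive and decreasing, so sup_n |d_n| = d_1 = 18/2 = 9. So ||M|| = 9.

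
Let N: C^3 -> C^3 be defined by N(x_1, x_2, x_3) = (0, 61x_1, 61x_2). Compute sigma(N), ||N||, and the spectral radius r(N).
sigma(N) = {0}; ||N|| = 61; r(N) = 0. (N is nilpotent with N^3 = 0.)

On C^3, N is a strictly lower-triangular matrix with 61 on the subdiagonal and zeros elsewhere, so its characteristic polynomial is lambda^3 and every eigenvalue is 0: sigma(N) = {0}. For the operator norm, N e_i = 61e_{i+1} for i = 1, ..., 2 and N e_3 = 0, so the singular values of N are 61 (with multiplicity 2) and 0; hence ||N|| = 61. The spectral radius r(N) = max|lambda| = 0. Note ||N|| > r(N) — characteristic of non-normal nilpotent operators. Indeed N^3 = 0.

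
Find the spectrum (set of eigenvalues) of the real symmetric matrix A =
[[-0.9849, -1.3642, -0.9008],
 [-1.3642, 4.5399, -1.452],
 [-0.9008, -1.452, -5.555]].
sigma(A) ≈ {-6, -1, 5}

A is real symmetric, so its spectrum consists of real eigenvalues. Expanding the characteristic polynomial of the displayed matrix gives
  det(λ I - A) = p(λ) = λ^3 + (2)λ^2 + (-29)λ + (-30).
Solving p(λ) = 0 yields eigenvalues ≈ -6, -1, 5. (A is shown rounded to 4 decimals, so these recover the underlying integer eigenvalues to within that precision.)
Verification: the trace of A = -2 equals the sum of eigenvalues -2, and det(A) ≈ 30.0004 matches the eigenvalue product 30.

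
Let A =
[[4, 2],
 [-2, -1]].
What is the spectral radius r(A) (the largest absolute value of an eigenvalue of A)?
r(A) = 3

The eigenvalues of A are the roots of its characteristic polynomial. With M = A (coefficients from the trace and determinant):
  p(λ) = det(λ I - M) = λ^2 - 3λ.
For λ^2 - 3λ the discriminant is 9. It is a perfect square (3^2), so the roots are rational: λ = (3 ± 3)/2 = 3, 0.
Thus the eigenvalues (to 4 decimals) are 3 (modulus 3); 0 (modulus 0). The spectral radius is the largest modulus: r(A) = 3. (Cross-check: r(A) ≤ ||A||_2 ≈ 5; equality holds whenever A is normal, though it can also hold for some non-normal A.)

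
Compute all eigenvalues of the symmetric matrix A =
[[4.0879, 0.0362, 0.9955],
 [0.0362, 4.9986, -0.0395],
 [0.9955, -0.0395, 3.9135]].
sigma(A) ≈ {3, 5} (5 with multiplicity 2)

A is real symmetric, so its spectrum consists of real eigenvalues. Expanding the characteristic polynomial of the displayed matrix gives
  det(λ I - A) = p(λ) = λ^3 + (-13)λ^2 + (55)λ + (-75).
Solving p(λ) = 0 yields eigenvalues ≈ 3, 5, 5. (A is shown rounded to 4 decimals, so these recover the underlying integer eigenvalues to within that precision.)
Verification: the trace of A = 13 equals the sum of eigenvalues 13, and det(A) ≈ 74.9995 matches the eigenvalue product 75.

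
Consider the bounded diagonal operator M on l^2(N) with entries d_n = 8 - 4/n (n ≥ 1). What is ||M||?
||M|| = 8

For a diagonal operator on l^2 with entries d_n, ||M|| = sup_n |d_n|. Here d_1 = 4, d_2 = 6, ..., and d_n = 8 - 4/n increases monotonically toward 8. All terms lie in [4, 8), so |d_n| = d_n and the supremum is the limit 8, which is not attained by any individual d_n. Hence ||M|| = 8.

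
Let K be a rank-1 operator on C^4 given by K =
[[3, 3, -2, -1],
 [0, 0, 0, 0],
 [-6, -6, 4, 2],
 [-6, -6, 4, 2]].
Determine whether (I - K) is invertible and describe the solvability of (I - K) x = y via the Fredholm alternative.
(I - K) is invertible (det(I - K) = -8 ≠ 0), so for every y in C^4 the equation (I - K) x = y has a unique solution.

K has rank 1, so it is an outer product K = u v^T: every row of K is a multiple of one row vector. Reading off the entries, u = (-1, 0, 2, 2) and v = (-3, -3, 2, 1) (row i of K equals u_i·v^T). A rank-one matrix u v^T satisfies K u = u (v·u) and kills the (3)-dimensional subspace v^⊥, so its characteristic polynomial is lambda^3 (lambda - v·u) with v·u = tr K = 9. Hence the eigenvalues of I - K are 1 (multiplicity 3) and 1 - (9) = -8, so det(I - K) = -8. (Direct check: I - K =
[[-2, -3, 2, 1],
 [0, 1, 0, 0],
 [6, 6, -3, -2],
 [6, 6, -4, -1]]
has determinant -8.) The finite-dimensional Fredholm alternative says: either (I - K) is invertible, or ker(I - K) ≠ {0} and then range(I - K) = ker((I - K)^*)^⊥, with dim ker(I - K) = dim ker((I - K)^*). Since det(I - K) ≠ 0, 1 is not an eigenvalue of K and ker(I - K) = {0}, so we are in the first case: for every y there is a unique x = (I - K)^(-1) y. Explicitly, by the Sherman–Morrison formula, (I - u v^T)^(-1) = I + u v^T/(1 - v·u), i.e. (I - K)^(-1) = I + K/(-8).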